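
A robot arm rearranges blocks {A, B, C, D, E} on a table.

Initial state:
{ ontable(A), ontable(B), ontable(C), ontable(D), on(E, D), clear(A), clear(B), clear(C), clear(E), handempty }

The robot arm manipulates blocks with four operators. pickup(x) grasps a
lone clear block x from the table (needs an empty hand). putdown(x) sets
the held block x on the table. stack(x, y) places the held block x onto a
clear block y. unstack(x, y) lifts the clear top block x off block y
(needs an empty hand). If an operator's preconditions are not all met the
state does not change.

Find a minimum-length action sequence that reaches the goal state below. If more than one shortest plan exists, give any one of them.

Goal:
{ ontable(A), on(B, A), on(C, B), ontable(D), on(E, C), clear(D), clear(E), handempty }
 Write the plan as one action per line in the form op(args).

step 1 (pickup(B)): towers=[A; C; D/E] holding=B
step 2 (stack(B, A)): towers=[A/B; C; D/E] holding=-
step 3 (pickup(C)): towers=[A/B; D/E] holding=C
step 4 (stack(C, B)): towers=[A/B/C; D/E] holding=-
step 5 (unstack(E, D)): towers=[A/B/C; D] holding=E
step 6 (stack(E, C)): towers=[A/B/C/E; D] holding=-
goal check: towers=[A/B/C/E; D] holding=- — reached (length 6, optimal by BFS)

pickup(B)
stack(B, A)
pickup(C)
stack(C, B)
unstack(E, D)
stack(E, C)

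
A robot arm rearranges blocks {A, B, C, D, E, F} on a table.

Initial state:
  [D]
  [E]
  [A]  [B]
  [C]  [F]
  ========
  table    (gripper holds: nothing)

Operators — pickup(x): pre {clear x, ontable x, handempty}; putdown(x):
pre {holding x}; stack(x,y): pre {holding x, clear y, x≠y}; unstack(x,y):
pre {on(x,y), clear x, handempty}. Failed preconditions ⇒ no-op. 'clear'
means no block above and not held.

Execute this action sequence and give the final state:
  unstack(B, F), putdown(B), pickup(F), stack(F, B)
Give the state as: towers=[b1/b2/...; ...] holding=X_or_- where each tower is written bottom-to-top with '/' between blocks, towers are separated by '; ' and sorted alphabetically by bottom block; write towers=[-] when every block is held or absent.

step 1 (unstack(B, F)): towers=[C/A/E/D; F] holding=B
step 2 (putdown(B)): towers=[B; C/A/E/D; F] holding=-
step 3 (pickup(F)): towers=[B; C/A/E/D] holding=F
step 4 (stack(F, B)): towers=[B/F; C/A/E/D] holding=-

towers=[B/F; C/A/E/D] holding=-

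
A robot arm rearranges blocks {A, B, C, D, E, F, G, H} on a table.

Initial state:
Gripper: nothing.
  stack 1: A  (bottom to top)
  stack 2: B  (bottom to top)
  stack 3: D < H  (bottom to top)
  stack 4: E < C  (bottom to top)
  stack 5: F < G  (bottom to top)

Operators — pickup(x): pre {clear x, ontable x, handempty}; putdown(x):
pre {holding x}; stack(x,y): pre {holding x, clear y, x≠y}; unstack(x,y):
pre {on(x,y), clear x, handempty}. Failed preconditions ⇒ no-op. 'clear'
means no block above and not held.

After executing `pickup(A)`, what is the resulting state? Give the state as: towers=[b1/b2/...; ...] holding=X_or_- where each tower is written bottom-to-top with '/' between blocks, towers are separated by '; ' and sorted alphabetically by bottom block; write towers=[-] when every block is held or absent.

before: towers=[A; B; D/H; E/C; F/G] holding=-
pre[pickup(A)]: clear(A) ok, ontable(A) ok, handempty ok
all met → apply pickup(A)
after:  towers=[B; D/H; E/C; F/G] holding=A

towers=[B; D/H; E/C; F/G] holding=A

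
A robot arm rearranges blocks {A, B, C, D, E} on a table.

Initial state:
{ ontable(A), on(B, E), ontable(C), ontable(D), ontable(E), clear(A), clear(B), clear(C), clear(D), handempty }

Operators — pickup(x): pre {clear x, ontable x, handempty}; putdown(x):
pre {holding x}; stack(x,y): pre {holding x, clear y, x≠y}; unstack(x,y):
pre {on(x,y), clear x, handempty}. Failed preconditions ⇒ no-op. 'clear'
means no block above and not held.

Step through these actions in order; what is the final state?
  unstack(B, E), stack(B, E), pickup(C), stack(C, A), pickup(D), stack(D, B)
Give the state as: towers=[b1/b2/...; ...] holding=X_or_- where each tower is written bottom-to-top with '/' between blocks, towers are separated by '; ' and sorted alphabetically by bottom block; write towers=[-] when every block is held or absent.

towers=[A/C; E/B/D] holding=-

step 1 (unstack(B, E)): towers=[A; C; D; E] holding=B
step 2 (stack(B, E)): towers=[A; C; D; E/B] holding=-
step 3 (pickup(C)): towers=[A; D; E/B] holding=C
step 4 (stack(C, A)): towers=[A/C; D; E/B] holding=-
step 5 (pickup(D)): towers=[A/C; E/B] holding=D
step 6 (stack(D, B)): towers=[A/C; E/B/D] holding=-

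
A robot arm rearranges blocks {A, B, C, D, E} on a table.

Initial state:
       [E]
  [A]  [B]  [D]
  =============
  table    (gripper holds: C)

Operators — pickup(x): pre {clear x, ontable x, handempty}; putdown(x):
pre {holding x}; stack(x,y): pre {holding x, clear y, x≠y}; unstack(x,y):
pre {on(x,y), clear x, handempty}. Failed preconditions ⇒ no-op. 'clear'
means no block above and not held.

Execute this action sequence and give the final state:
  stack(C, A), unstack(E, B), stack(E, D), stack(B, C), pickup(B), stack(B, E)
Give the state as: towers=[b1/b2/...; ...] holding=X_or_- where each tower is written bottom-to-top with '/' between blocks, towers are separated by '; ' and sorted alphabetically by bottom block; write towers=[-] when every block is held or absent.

towers=[A/C; D/E/B] holding=-

step 1 (stack(C, A)): towers=[A/C; B/E; D] holding=-
step 2 (unstack(E, B)): towers=[A/C; B; D] holding=E
step 3 (stack(E, D)): towers=[A/C; B; D/E] holding=-
step 4 (stack(B, C)) [no-op]: towers=[A/C; B; D/E] holding=-
step 5 (pickup(B)): towers=[A/C; D/E] holding=B
step 6 (stack(B, E)): towers=[A/C; D/E/B] holding=-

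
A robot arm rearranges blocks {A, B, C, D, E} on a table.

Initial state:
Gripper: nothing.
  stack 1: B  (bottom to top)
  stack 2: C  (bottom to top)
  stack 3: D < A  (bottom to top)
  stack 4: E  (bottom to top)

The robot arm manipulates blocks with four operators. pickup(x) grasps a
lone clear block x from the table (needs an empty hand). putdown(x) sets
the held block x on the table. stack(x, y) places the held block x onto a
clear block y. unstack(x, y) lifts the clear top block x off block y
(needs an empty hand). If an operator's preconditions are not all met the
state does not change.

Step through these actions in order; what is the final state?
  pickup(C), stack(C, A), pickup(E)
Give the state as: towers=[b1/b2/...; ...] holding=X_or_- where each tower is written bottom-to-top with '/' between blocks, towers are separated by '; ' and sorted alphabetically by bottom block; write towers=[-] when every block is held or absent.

step 1 (pickup(C)): towers=[B; D/A; E] holding=C
step 2 (stack(C, A)): towers=[B; D/A/C; E] holding=-
step 3 (pickup(E)): towers=[B; D/A/C] holding=E

towers=[B; D/A/C] holding=E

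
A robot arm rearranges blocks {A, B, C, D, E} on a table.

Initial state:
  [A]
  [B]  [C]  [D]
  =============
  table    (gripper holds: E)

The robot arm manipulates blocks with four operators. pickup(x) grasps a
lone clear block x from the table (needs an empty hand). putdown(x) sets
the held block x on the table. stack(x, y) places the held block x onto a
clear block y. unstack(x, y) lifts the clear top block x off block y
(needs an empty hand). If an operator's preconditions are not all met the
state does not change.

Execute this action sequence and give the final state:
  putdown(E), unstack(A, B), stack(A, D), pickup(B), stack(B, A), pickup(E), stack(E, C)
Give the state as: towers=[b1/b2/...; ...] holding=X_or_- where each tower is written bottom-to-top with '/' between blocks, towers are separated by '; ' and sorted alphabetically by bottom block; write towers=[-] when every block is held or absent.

step 1 (putdown(E)): towers=[B/A; C; D; E] holding=-
step 2 (unstack(A, B)): towers=[B; C; D; E] holding=A
step 3 (stack(A, D)): towers=[B; C; D/A; E] holding=-
step 4 (pickup(B)): towers=[C; D/A; E] holding=B
step 5 (stack(B, A)): towers=[C; D/A/B; E] holding=-
step 6 (pickup(E)): towers=[C; D/A/B] holding=E
step 7 (stack(E, C)): towers=[C/E; D/A/B] holding=-

towers=[C/E; D/A/B] holding=-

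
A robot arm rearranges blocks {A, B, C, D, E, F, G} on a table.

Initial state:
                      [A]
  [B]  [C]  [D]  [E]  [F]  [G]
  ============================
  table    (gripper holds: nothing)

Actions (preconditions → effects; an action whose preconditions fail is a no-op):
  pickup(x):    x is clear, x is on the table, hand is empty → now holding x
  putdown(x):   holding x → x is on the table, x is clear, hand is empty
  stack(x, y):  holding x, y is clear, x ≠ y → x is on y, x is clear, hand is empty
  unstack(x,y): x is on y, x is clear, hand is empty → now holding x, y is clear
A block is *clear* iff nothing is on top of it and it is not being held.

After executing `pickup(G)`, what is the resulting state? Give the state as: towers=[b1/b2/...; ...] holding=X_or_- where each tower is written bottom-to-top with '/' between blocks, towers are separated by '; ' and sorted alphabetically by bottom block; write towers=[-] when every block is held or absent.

towers=[B; C; D; E; F/A] holding=G

before: towers=[B; C; D; E; F/A; G] holding=-
pre[pickup(G)]: clear(G) ok, ontable(G) ok, handempty ok
all met → apply pickup(G)
after:  towers=[B; C; D; E; F/A] holding=G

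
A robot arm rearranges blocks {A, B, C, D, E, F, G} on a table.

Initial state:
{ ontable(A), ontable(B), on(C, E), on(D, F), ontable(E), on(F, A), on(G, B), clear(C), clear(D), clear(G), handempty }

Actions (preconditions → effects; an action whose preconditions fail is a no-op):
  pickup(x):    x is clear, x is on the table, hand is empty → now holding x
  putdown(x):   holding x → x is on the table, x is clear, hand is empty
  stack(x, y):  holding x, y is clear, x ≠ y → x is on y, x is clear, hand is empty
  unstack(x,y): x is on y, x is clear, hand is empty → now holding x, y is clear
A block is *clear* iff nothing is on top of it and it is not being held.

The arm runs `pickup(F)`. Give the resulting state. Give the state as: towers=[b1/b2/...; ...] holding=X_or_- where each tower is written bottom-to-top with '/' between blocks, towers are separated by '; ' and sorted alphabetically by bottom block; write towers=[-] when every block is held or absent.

towers=[A/F/D; B/G; E/C] holding=-

before: towers=[A/F/D; B/G; E/C] holding=-
pre[pickup(F)]: clear(F) ✗, ontable(F) ✗, handempty ✓
clear(F), ontable(F) unmet → pickup(F) is a no-op
after:  towers=[A/F/D; B/G; E/C] holding=-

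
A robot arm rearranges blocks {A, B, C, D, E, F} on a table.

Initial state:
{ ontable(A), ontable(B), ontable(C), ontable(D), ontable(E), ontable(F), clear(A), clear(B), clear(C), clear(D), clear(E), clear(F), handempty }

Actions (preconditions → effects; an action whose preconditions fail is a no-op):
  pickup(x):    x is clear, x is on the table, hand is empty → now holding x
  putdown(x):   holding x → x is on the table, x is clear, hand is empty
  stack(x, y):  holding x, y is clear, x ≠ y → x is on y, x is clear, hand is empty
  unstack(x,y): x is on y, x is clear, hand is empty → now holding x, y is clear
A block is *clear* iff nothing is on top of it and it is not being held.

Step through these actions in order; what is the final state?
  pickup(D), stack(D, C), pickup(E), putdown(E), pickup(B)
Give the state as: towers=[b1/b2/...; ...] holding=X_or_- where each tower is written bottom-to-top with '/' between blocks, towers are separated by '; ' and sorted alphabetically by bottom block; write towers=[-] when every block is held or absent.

step 1 (pickup(D)): towers=[A; B; C; E; F] holding=D
step 2 (stack(D, C)): towers=[A; B; C/D; E; F] holding=-
step 3 (pickup(E)): towers=[A; B; C/D; F] holding=E
step 4 (putdown(E)): towers=[A; B; C/D; E; F] holding=-
step 5 (pickup(B)): towers=[A; C/D; E; F] holding=B

towers=[A; C/D; E; F] holding=B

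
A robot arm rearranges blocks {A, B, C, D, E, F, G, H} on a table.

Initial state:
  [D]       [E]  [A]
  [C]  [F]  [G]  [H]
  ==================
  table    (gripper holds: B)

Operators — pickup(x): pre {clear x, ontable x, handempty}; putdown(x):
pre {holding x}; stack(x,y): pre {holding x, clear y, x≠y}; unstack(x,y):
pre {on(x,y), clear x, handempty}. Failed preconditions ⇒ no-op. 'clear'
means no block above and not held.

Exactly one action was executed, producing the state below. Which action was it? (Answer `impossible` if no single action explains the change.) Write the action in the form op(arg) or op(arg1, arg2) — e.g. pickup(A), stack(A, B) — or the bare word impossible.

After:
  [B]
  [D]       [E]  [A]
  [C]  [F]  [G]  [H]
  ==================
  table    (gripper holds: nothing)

stack(B, D)

target: towers=[C/D/B; F; G/E; H/A] holding=-
        putdown(B) → towers=[B; C/D; F; G/E; H/A] holding=-
       stack(B, A) → towers=[C/D; F; G/E; H/A/B] holding=-
       stack(B, E) → towers=[C/D; F; G/E/B; H/A] holding=-
       stack(B, F) → towers=[C/D; F/B; G/E; H/A] holding=-
       stack(B, D) → towers=[C/D/B; F; G/E; H/A] holding=-  ← match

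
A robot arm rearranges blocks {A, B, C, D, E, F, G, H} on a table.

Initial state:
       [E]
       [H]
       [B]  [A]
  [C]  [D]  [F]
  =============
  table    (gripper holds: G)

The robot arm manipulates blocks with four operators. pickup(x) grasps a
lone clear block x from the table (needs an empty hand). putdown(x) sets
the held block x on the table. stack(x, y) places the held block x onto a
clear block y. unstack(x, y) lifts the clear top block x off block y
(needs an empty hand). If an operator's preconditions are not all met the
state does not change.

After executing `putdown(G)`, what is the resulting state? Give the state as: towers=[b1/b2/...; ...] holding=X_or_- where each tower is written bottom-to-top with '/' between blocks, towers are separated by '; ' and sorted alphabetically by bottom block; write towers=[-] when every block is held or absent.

towers=[C; D/B/H/E; F/A; G] holding=-

before: towers=[C; D/B/H/E; F/A] holding=G
pre[putdown(G)]: holding(G) yes
all met → apply putdown(G)
after:  towers=[C; D/B/H/E; F/A; G] holding=-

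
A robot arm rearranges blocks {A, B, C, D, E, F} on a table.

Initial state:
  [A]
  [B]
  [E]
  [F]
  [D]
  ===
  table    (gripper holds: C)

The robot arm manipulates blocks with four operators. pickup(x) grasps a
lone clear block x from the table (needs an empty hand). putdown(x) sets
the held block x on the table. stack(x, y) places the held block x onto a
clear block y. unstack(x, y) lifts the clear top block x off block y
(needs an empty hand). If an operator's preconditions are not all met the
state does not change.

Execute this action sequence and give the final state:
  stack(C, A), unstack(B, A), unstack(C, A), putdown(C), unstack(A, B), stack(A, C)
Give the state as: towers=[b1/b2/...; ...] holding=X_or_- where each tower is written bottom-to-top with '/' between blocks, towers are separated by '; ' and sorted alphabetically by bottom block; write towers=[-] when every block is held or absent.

towers=[C/A; D/F/E/B] holding=-

step 1 (stack(C, A)): towers=[D/F/E/B/A/C] holding=-
step 2 (unstack(B, A)) [no-op]: towers=[D/F/E/B/A/C] holding=-
step 3 (unstack(C, A)): towers=[D/F/E/B/A] holding=C
step 4 (putdown(C)): towers=[C; D/F/E/B/A] holding=-
step 5 (unstack(A, B)): towers=[C; D/F/E/B] holding=A
step 6 (stack(A, C)): towers=[C/A; D/F/E/B] holding=-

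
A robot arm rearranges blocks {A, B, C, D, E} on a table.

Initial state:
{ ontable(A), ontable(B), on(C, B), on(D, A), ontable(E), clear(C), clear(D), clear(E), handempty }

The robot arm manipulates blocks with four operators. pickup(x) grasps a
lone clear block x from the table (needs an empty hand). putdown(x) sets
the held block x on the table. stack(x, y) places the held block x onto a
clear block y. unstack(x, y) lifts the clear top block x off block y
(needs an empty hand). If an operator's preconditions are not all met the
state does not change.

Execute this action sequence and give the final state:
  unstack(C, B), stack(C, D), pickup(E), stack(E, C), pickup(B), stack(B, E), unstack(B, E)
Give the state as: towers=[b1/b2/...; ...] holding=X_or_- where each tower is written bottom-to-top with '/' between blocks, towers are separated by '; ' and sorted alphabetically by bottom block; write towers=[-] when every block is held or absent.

step 1 (unstack(C, B)): towers=[A/D; B; E] holding=C
step 2 (stack(C, D)): towers=[A/D/C; B; E] holding=-
step 3 (pickup(E)): towers=[A/D/C; B] holding=E
step 4 (stack(E, C)): towers=[A/D/C/E; B] holding=-
step 5 (pickup(B)): towers=[A/D/C/E] holding=B
step 6 (stack(B, E)): towers=[A/D/C/E/B] holding=-
step 7 (unstack(B, E)): towers=[A/D/C/E] holding=B

towers=[A/D/C/E] holding=B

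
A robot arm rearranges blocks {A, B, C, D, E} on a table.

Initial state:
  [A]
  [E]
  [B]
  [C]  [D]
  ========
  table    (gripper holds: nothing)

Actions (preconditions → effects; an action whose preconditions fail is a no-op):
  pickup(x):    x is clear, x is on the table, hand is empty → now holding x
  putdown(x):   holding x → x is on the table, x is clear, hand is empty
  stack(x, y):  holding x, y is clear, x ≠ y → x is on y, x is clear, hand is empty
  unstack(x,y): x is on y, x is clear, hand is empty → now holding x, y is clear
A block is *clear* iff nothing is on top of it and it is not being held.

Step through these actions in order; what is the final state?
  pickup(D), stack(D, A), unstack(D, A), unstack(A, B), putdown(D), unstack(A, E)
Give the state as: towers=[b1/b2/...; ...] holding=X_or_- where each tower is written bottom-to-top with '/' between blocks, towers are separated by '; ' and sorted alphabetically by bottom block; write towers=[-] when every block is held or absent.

step 1 (pickup(D)): towers=[C/B/E/A] holding=D
step 2 (stack(D, A)): towers=[C/B/E/A/D] holding=-
step 3 (unstack(D, A)): towers=[C/B/E/A] holding=D
step 4 (unstack(A, B)) [no-op]: towers=[C/B/E/A] holding=D
step 5 (putdown(D)): towers=[C/B/E/A; D] holding=-
step 6 (unstack(A, E)): towers=[C/B/E; D] holding=A

towers=[C/B/E; D] holding=A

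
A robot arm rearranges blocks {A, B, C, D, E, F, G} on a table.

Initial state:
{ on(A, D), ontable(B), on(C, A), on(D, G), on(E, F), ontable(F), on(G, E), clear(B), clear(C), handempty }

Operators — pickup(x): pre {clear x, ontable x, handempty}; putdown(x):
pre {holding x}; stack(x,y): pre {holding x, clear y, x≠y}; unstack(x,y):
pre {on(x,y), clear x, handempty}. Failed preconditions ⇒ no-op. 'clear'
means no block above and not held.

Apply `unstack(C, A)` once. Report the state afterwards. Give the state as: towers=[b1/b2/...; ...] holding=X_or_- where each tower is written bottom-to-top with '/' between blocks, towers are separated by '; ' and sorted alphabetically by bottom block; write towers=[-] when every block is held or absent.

before: towers=[B; F/E/G/D/A/C] holding=-
pre[unstack(C, A)]: on(C,A) yes, clear(C) yes, handempty yes
all met → apply unstack(C, A)
after:  towers=[B; F/E/G/D/A] holding=C

towers=[B; F/E/G/D/A] holding=C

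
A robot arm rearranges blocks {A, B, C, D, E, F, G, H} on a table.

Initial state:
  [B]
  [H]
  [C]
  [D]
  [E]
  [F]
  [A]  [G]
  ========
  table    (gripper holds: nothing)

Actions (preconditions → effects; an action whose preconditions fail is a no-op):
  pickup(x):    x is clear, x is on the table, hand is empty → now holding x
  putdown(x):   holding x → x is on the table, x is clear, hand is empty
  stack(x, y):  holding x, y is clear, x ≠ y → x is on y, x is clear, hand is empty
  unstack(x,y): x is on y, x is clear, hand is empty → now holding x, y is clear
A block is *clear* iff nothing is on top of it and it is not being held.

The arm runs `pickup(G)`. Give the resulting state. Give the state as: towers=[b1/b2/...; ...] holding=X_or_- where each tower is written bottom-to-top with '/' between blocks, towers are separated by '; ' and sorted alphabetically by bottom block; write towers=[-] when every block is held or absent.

before: towers=[A/F/E/D/C/H/B; G] holding=-
pre[pickup(G)]: clear(G) ✓, ontable(G) ✓, handempty ✓
all met → apply pickup(G)
after:  towers=[A/F/E/D/C/H/B] holding=G

towers=[A/F/E/D/C/H/B] holding=G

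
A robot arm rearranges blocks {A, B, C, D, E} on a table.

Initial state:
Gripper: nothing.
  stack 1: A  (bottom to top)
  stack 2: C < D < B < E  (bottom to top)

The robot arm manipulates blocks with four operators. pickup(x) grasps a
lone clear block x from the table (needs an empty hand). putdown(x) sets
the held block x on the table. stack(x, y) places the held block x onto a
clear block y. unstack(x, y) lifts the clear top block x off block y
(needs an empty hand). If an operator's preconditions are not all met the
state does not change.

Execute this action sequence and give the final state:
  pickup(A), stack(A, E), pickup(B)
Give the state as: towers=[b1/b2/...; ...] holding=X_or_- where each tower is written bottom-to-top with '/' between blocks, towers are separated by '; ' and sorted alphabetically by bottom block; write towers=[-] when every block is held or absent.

towers=[C/D/B/E/A] holding=-

step 1 (pickup(A)): towers=[C/D/B/E] holding=A
step 2 (stack(A, E)): towers=[C/D/B/E/A] holding=-
step 3 (pickup(B)) [no-op]: towers=[C/D/B/E/A] holding=-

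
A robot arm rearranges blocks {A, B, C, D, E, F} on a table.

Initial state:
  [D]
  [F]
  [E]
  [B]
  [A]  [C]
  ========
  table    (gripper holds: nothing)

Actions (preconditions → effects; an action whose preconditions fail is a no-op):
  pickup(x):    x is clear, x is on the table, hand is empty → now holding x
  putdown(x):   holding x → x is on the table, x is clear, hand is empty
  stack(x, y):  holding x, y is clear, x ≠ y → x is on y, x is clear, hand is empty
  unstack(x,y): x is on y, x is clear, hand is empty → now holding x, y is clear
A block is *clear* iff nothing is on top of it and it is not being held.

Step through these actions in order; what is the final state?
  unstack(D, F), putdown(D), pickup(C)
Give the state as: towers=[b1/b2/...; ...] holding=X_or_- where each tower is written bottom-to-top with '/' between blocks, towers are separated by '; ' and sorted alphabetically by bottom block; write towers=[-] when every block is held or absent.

step 1 (unstack(D, F)): towers=[A/B/E/F; C] holding=D
step 2 (putdown(D)): towers=[A/B/E/F; C; D] holding=-
step 3 (pickup(C)): towers=[A/B/E/F; D] holding=C

towers=[A/B/E/F; D] holding=C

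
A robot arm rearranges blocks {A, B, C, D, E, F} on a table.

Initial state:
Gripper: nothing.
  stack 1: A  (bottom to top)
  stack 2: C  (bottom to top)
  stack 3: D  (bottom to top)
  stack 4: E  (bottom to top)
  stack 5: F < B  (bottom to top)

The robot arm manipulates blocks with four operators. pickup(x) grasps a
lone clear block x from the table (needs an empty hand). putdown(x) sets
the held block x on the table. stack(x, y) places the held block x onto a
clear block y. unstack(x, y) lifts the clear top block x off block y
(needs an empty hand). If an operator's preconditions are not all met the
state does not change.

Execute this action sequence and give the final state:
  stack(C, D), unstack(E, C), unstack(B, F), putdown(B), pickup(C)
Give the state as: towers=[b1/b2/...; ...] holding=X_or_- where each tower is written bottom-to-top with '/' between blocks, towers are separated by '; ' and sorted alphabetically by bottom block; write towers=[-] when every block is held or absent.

towers=[A; B; D; E; F] holding=C

step 1 (stack(C, D)) [no-op]: towers=[A; C; D; E; F/B] holding=-
step 2 (unstack(E, C)) [no-op]: towers=[A; C; D; E; F/B] holding=-
step 3 (unstack(B, F)): towers=[A; C; D; E; F] holding=B
step 4 (putdown(B)): towers=[A; B; C; D; E; F] holding=-
step 5 (pickup(C)): towers=[A; B; D; E; F] holding=C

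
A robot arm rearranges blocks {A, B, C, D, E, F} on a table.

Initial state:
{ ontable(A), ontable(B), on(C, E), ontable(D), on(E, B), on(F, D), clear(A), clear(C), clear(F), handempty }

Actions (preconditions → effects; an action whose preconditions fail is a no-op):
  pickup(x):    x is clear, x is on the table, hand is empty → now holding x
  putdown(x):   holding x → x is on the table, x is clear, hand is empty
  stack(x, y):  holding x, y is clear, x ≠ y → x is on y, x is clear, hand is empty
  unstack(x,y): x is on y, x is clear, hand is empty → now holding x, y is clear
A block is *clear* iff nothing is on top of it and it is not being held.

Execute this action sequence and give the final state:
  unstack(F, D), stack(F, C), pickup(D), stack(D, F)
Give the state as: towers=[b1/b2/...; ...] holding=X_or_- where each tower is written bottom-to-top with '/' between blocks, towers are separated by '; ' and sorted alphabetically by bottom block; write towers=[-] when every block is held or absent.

towers=[A; B/E/C/F/D] holding=-

step 1 (unstack(F, D)): towers=[A; B/E/C; D] holding=F
step 2 (stack(F, C)): towers=[A; B/E/C/F; D] holding=-
step 3 (pickup(D)): towers=[A; B/E/C/F] holding=D
step 4 (stack(D, F)): towers=[A; B/E/C/F/D] holding=-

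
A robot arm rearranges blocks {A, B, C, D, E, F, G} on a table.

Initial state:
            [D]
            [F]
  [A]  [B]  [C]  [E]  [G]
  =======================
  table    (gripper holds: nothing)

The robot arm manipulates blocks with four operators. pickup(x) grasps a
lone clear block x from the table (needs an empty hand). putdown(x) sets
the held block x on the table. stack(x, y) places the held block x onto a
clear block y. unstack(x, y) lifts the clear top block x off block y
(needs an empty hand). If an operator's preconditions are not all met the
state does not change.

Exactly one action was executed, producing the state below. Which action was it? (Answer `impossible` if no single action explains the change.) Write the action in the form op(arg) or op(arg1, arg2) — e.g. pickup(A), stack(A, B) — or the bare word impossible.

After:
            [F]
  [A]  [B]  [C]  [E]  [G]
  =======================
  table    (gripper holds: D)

unstack(D, F)

target: towers=[A; B; C/F; E; G] holding=D
         pickup(B) → towers=[A; C/F/D; E; G] holding=B
         pickup(G) → towers=[A; B; C/F/D; E] holding=G
     unstack(D, F) → towers=[A; B; C/F; E; G] holding=D  ← match
         pickup(A) → towers=[B; C/F/D; E; G] holding=A
         pickup(E) → towers=[A; B; C/F/D; G] holding=E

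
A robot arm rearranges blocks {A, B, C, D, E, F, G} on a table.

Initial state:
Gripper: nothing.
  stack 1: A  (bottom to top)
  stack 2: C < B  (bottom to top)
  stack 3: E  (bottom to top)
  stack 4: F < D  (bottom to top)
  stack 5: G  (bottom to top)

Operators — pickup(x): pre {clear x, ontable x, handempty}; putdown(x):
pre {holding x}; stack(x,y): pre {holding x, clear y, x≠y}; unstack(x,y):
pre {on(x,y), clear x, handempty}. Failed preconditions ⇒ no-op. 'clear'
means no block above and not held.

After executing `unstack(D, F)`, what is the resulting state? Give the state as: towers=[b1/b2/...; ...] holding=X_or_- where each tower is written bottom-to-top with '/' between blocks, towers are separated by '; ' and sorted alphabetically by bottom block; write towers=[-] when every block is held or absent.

before: towers=[A; C/B; E; F/D; G] holding=-
pre[unstack(D, F)]: on(D,F) ok, clear(D) ok, handempty ok
all met → apply unstack(D, F)
after:  towers=[A; C/B; E; F; G] holding=D

towers=[A; C/B; E; F; G] holding=D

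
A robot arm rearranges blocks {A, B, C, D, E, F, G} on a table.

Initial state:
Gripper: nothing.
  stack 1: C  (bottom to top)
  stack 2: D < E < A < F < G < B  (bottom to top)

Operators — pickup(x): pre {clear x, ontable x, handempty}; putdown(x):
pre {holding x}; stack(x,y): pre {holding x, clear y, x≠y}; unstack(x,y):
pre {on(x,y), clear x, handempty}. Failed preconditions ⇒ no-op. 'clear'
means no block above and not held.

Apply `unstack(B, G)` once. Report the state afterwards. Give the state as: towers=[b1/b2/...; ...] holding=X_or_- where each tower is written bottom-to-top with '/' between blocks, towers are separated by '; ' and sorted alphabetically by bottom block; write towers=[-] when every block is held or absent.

before: towers=[C; D/E/A/F/G/B] holding=-
pre[unstack(B, G)]: on(B,G) ok, clear(B) ok, handempty ok
all met → apply unstack(B, G)
after:  towers=[C; D/E/A/F/G] holding=B

towers=[C; D/E/A/F/G] holding=B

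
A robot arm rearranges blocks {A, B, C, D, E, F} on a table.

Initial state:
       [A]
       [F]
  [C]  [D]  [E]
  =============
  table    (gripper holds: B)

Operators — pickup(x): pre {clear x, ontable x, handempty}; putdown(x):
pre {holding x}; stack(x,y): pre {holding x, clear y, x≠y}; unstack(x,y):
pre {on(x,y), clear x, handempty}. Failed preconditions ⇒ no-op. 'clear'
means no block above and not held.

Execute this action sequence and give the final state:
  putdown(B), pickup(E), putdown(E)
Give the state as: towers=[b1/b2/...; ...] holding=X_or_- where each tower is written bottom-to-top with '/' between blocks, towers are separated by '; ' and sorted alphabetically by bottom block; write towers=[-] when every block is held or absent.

towers=[B; C; D/F/A; E] holding=-

step 1 (putdown(B)): towers=[B; C; D/F/A; E] holding=-
step 2 (pickup(E)): towers=[B; C; D/F/A] holding=E
step 3 (putdown(E)): towers=[B; C; D/F/A; E] holding=-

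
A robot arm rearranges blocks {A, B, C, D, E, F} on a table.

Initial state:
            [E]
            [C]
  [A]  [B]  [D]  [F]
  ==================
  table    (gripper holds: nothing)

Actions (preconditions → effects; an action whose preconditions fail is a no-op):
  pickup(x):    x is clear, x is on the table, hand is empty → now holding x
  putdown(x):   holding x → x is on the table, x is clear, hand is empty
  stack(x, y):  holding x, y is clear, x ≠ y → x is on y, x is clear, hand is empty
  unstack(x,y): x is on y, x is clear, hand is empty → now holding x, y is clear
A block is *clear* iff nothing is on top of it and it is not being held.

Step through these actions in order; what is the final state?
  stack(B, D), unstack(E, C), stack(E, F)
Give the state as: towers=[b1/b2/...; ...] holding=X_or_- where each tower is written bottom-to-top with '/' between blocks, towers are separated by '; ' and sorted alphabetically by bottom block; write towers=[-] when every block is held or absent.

step 1 (stack(B, D)) [no-op]: towers=[A; B; D/C/E; F] holding=-
step 2 (unstack(E, C)): towers=[A; B; D/C; F] holding=E
step 3 (stack(E, F)): towers=[A; B; D/C; F/E] holding=-

towers=[A; B; D/C; F/E] holding=-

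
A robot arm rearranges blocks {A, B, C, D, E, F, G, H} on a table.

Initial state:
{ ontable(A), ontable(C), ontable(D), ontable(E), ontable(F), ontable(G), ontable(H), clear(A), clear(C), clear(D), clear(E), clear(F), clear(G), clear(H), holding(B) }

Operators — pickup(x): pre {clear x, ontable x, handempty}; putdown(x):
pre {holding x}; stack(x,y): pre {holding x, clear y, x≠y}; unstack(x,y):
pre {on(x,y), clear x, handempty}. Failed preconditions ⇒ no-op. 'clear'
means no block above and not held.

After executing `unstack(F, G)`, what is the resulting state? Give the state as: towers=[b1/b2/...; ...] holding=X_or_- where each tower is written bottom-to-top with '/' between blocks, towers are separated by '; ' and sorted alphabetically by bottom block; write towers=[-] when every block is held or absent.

towers=[A; C; D; E; F; G; H] holding=B

before: towers=[A; C; D; E; F; G; H] holding=B
pre[unstack(F, G)]: on(F,G) fail, clear(F) ok, handempty fail
on(F,G), handempty unmet → unstack(F, G) is a no-op
after:  towers=[A; C; D; E; F; G; H] holding=B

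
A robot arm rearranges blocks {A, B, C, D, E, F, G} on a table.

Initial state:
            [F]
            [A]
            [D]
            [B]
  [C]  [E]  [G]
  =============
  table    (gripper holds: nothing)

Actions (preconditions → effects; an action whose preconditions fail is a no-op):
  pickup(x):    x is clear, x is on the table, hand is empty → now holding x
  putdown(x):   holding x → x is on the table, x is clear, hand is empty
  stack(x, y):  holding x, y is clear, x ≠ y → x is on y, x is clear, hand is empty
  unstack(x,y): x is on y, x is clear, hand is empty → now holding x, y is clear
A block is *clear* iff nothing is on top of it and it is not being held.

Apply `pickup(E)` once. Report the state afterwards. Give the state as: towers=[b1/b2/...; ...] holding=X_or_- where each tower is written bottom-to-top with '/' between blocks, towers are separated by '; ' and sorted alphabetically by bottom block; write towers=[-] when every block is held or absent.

towers=[C; G/B/D/A/F] holding=E

before: towers=[C; E; G/B/D/A/F] holding=-
pre[pickup(E)]: clear(E) ok, ontable(E) ok, handempty ok
all met → apply pickup(E)
after:  towers=[C; G/B/D/A/F] holding=E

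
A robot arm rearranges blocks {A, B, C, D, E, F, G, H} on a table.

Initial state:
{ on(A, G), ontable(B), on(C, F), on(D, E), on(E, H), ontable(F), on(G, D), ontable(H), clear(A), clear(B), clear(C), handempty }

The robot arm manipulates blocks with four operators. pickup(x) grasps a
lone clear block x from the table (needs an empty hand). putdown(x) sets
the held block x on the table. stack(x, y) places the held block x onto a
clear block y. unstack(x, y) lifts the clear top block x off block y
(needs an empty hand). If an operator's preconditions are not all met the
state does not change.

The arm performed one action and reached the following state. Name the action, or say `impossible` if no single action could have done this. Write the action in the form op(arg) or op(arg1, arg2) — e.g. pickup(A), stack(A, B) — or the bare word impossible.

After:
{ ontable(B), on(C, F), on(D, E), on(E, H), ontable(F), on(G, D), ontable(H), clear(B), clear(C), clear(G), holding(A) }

unstack(A, G)

target: towers=[B; F/C; H/E/D/G] holding=A
     unstack(A, G) → towers=[B; F/C; H/E/D/G] holding=A  ← match
         pickup(B) → towers=[F/C; H/E/D/G/A] holding=B
     unstack(C, F) → towers=[B; F; H/E/D/G/A] holding=C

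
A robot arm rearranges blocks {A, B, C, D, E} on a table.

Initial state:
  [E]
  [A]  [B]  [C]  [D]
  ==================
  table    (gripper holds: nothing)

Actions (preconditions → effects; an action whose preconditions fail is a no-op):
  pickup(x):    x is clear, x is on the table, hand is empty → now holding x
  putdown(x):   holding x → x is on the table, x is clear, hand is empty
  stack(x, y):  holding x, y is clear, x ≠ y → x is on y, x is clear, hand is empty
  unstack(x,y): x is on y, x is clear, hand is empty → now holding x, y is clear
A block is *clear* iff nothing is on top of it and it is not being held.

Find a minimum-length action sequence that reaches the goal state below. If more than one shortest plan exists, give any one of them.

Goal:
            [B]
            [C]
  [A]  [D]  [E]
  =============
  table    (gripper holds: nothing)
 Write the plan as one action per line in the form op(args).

unstack(E, A)
putdown(E)
pickup(C)
stack(C, E)
pickup(B)
stack(B, C)

step 1 (unstack(E, A)): towers=[A; B; C; D] holding=E
step 2 (putdown(E)): towers=[A; B; C; D; E] holding=-
step 3 (pickup(C)): towers=[A; B; D; E] holding=C
step 4 (stack(C, E)): towers=[A; B; D; E/C] holding=-
step 5 (pickup(B)): towers=[A; D; E/C] holding=B
step 6 (stack(B, C)): towers=[A; D; E/C/B] holding=-
goal check: towers=[A; D; E/C/B] holding=- — reached (length 6, optimal by BFS)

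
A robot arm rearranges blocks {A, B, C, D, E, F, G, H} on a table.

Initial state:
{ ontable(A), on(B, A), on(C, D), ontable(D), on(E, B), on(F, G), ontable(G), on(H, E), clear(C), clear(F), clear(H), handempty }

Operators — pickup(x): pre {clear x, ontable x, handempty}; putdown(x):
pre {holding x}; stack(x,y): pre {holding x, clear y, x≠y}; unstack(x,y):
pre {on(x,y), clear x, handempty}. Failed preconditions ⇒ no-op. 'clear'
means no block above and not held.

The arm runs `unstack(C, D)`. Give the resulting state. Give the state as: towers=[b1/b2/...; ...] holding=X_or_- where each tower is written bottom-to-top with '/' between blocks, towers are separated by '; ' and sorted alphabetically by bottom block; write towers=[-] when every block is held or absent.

towers=[A/B/E/H; D; G/F] holding=C

before: towers=[A/B/E/H; D/C; G/F] holding=-
pre[unstack(C, D)]: on(C,D) ✓, clear(C) ✓, handempty ✓
all met → apply unstack(C, D)
after:  towers=[A/B/E/H; D; G/F] holding=C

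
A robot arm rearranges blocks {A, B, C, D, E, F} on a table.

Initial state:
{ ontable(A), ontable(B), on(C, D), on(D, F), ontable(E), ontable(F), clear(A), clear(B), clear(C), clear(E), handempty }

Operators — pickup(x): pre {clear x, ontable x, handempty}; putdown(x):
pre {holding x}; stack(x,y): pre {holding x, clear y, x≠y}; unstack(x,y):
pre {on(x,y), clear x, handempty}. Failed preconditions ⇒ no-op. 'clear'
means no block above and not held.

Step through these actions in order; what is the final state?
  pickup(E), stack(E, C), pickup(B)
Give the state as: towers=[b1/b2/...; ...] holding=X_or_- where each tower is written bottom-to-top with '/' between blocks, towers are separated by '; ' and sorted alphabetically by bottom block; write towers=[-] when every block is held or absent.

step 1 (pickup(E)): towers=[A; B; F/D/C] holding=E
step 2 (stack(E, C)): towers=[A; B; F/D/C/E] holding=-
step 3 (pickup(B)): towers=[A; F/D/C/E] holding=B

towers=[A; F/D/C/E] holding=B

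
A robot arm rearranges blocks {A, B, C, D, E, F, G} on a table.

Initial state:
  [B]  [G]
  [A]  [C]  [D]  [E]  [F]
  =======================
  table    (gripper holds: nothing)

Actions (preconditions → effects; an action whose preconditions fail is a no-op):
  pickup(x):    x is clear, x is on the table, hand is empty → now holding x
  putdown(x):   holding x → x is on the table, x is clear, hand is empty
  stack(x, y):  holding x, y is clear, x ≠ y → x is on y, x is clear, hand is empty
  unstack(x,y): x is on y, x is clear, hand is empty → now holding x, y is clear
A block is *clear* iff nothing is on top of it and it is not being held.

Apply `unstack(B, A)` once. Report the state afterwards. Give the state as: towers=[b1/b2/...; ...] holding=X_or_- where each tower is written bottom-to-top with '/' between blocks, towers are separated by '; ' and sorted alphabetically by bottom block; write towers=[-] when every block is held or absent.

before: towers=[A/B; C/G; D; E; F] holding=-
pre[unstack(B, A)]: on(B,A) ok, clear(B) ok, handempty ok
all met → apply unstack(B, A)
after:  towers=[A; C/G; D; E; F] holding=B

towers=[A; C/G; D; E; F] holding=B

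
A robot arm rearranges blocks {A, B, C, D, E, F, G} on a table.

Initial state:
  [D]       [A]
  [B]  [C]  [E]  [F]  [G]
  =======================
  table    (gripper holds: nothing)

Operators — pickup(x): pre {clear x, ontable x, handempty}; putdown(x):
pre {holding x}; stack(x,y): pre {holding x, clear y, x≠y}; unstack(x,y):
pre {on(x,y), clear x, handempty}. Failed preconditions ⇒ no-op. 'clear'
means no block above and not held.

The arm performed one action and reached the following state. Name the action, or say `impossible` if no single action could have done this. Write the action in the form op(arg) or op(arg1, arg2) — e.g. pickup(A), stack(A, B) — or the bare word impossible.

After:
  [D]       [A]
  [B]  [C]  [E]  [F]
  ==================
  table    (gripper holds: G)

target: towers=[B/D; C; E/A; F] holding=G
         pickup(F) → towers=[B/D; C; E/A; G] holding=F
         pickup(G) → towers=[B/D; C; E/A; F] holding=G  ← match
     unstack(D, B) → towers=[B; C; E/A; F; G] holding=D
     unstack(A, E) → towers=[B/D; C; E; F; G] holding=A
         pickup(C) → towers=[B/D; E/A; F; G] holding=C

pickup(G)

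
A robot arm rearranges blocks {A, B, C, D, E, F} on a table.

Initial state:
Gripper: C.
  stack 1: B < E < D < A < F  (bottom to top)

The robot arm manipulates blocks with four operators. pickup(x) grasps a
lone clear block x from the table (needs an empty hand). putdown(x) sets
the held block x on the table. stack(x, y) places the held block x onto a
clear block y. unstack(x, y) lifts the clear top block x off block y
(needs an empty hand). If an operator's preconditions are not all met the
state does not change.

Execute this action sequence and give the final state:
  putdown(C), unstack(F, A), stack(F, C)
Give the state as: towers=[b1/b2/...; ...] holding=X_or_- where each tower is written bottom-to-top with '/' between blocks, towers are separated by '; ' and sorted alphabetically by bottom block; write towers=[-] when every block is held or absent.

step 1 (putdown(C)): towers=[B/E/D/A/F; C] holding=-
step 2 (unstack(F, A)): towers=[B/E/D/A; C] holding=F
step 3 (stack(F, C)): towers=[B/E/D/A; C/F] holding=-

towers=[B/E/D/A; C/F] holding=-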